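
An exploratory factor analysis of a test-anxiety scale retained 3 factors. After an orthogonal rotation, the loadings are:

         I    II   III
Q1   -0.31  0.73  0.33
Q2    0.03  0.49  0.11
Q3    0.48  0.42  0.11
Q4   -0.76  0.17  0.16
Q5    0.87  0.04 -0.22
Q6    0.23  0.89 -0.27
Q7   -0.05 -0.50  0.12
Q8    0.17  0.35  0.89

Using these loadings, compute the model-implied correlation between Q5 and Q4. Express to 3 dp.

r̂ = Σ λ_i·λ_j across factors = (0.87)(-0.76) + (0.04)(0.17) + (-0.22)(0.16)
  = -0.6612 +0.0068 -0.0352 = -0.6896

-0.690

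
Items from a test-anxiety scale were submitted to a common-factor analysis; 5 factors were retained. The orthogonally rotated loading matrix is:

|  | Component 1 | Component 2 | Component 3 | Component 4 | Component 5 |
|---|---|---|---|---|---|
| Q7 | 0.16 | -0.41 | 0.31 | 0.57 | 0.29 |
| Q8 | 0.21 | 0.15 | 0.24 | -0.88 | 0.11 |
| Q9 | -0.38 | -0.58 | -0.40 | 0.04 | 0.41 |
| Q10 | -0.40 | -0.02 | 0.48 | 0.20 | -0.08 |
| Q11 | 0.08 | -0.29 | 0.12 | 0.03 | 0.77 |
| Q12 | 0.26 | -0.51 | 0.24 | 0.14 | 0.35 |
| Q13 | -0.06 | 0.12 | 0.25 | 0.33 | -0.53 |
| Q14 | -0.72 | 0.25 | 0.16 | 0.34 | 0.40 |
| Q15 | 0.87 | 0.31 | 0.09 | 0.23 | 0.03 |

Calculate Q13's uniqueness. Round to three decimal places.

0.530

h² = (-0.06)² + 0.12² + 0.25² + 0.33² + (-0.53)² = 0.0036 + 0.0144 + 0.0625 + 0.1089 + 0.2809 = 0.4703
Uniqueness u² = 1 − h² = 1 − 0.4703 = 0.5297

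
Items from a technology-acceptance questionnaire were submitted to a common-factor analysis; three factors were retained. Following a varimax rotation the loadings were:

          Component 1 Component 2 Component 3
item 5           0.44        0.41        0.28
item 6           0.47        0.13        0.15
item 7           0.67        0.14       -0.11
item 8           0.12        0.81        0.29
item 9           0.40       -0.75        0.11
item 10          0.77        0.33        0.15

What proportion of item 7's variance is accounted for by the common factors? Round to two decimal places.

h² = 0.67² + 0.14² + (-0.11)² = 0.4489 + 0.0196 + 0.0121 = 0.4806

0.48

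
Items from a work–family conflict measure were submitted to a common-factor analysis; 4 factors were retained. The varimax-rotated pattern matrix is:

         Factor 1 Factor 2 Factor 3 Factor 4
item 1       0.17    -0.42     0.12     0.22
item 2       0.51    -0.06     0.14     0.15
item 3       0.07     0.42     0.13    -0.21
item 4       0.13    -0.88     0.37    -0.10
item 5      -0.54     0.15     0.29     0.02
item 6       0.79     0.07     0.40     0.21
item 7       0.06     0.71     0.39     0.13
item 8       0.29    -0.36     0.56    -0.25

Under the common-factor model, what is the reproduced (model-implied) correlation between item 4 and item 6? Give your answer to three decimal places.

r̂ = Σ λ_i·λ_j across factors = (0.13)(0.79) + (-0.88)(0.07) + (0.37)(0.40) + (-0.10)(0.21)
  = +0.1027 -0.0616 +0.1480 -0.0210 = 0.1681

0.168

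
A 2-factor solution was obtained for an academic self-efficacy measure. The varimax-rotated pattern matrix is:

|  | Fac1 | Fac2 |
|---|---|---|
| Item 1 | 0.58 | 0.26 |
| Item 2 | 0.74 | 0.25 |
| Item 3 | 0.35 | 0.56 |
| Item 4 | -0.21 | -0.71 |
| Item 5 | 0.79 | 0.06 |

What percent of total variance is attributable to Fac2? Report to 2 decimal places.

SS loadings for Fac2 = 0.26² + 0.25² + 0.56² + (-0.71)² + 0.06² = 0.9514
With 5 standardized items, total variance = 5. Proportion = 0.9514/5 = 0.1903 → 19.03%.

19.03%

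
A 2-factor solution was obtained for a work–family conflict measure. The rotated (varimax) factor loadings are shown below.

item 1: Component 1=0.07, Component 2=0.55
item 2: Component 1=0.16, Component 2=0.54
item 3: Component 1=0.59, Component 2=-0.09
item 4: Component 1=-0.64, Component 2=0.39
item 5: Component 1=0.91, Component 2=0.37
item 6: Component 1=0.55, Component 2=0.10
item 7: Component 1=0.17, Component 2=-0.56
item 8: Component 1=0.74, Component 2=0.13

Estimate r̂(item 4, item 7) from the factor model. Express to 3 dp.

-0.327

r̂ = Σ λ_i·λ_j across factors = (-0.64)(0.17) + (0.39)(-0.56)
  = -0.1088 -0.2184 = -0.3272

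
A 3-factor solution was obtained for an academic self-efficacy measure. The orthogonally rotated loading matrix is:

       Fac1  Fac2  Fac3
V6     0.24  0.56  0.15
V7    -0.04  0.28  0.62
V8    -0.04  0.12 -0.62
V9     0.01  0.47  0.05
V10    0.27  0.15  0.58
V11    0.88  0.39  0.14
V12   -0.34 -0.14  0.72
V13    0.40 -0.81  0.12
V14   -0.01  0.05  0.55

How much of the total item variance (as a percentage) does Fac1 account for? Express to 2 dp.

SS loadings for Fac1 = 0.24² + (-0.04)² + (-0.04)² + 0.01² + 0.27² + 0.88² + (-0.34)² + 0.40² + (-0.01)² = 1.1839
With 9 standardized items, total variance = 9. Proportion = 1.1839/9 = 0.1315 → 13.15%.

13.15%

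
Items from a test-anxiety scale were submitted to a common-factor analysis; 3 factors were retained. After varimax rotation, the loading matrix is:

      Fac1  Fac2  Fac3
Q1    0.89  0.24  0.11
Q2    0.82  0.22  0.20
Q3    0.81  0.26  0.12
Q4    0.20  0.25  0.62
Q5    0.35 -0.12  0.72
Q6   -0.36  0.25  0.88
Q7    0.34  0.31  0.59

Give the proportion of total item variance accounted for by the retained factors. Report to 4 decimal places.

SS loadings by factor: 2.5283, 0.4091, 2.0918; total = 5.0292.
Total variance with 7 standardized items is 7, so the solution explains 5.0292/7 = 0.7185.

0.7185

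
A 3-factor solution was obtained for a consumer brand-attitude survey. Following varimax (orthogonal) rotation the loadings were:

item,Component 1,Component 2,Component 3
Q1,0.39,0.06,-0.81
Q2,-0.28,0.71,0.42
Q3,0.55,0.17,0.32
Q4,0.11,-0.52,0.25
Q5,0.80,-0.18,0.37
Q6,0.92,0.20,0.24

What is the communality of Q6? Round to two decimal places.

h² = 0.92² + 0.20² + 0.24² = 0.8464 + 0.0400 + 0.0576 = 0.9440

0.94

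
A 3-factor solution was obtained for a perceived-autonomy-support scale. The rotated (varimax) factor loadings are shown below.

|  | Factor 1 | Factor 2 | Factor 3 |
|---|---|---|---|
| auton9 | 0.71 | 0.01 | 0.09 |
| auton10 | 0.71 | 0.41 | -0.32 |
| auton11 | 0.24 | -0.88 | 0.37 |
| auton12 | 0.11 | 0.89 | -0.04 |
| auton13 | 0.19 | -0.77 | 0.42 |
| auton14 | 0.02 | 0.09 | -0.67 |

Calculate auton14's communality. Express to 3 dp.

h² = 0.02² + 0.09² + (-0.67)² = 0.0004 + 0.0081 + 0.4489 = 0.4574

0.457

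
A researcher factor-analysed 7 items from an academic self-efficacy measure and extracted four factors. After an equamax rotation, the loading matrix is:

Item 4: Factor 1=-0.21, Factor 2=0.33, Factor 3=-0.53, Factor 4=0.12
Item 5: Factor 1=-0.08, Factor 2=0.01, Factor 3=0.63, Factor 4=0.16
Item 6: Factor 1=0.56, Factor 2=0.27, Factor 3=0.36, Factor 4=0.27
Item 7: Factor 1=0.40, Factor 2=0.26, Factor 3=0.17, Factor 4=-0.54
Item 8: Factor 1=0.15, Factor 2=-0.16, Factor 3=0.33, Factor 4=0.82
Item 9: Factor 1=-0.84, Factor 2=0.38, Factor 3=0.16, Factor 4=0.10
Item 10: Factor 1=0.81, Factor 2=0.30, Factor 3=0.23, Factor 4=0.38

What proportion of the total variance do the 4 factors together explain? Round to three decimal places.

SS loadings by factor: 1.9083, 0.5095, 1.0237, 1.2313; total = 4.6728.
Total variance with 7 standardized items is 7, so the solution explains 4.6728/7 = 0.6675.

0.668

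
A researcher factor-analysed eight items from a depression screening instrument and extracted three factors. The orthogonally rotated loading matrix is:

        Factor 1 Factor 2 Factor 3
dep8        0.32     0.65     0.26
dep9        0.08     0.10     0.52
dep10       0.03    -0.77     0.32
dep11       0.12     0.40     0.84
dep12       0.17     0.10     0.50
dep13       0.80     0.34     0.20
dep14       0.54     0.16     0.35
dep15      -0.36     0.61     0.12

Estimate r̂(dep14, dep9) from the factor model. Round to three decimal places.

0.241

r̂ = Σ λ_i·λ_j across factors = (0.54)(0.08) + (0.16)(0.10) + (0.35)(0.52)
  = +0.0432 +0.0160 +0.1820 = 0.2412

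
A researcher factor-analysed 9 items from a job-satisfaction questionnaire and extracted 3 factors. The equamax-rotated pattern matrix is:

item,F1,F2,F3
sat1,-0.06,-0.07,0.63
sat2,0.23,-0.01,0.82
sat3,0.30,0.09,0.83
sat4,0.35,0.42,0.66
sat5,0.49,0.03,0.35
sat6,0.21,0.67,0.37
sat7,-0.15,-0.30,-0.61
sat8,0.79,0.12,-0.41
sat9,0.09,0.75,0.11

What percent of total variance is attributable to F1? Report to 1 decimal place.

13.4%

SS loadings for F1 = (-0.06)² + 0.23² + 0.30² + 0.35² + 0.49² + 0.21² + (-0.15)² + 0.79² + 0.09² = 1.2079
With 9 standardized items, total variance = 9. Proportion = 1.2079/9 = 0.1342 → 13.42%.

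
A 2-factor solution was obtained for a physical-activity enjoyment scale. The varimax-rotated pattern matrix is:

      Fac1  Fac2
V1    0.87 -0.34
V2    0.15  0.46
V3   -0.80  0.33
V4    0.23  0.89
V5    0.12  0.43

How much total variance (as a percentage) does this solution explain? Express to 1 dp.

58.0%

Communalities: 0.8725, 0.2341, 0.7489, 0.8450, 0.1993; Σh² = 2.8998.
Total variance with 5 standardized items is 5, so the solution explains 2.8998/5 = 0.5800 = 58.00%.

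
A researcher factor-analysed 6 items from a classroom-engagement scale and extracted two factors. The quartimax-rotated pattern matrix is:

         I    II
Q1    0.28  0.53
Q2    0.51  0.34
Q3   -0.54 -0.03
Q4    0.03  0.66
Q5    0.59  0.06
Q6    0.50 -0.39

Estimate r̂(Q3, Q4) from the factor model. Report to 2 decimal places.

-0.04

r̂ = Σ λ_i·λ_j across factors = (-0.54)(0.03) + (-0.03)(0.66)
  = -0.0162 -0.0198 = -0.0360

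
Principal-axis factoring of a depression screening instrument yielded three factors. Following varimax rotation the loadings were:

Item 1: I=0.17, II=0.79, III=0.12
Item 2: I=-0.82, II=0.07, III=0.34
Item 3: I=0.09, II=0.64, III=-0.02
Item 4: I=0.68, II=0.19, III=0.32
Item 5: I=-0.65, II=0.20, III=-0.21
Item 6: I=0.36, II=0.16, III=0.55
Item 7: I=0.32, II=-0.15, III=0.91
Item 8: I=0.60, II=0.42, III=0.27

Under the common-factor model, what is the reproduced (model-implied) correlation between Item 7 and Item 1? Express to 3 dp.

0.045

r̂ = Σ λ_i·λ_j across factors = (0.32)(0.17) + (-0.15)(0.79) + (0.91)(0.12)
  = +0.0544 -0.1185 +0.1092 = 0.0451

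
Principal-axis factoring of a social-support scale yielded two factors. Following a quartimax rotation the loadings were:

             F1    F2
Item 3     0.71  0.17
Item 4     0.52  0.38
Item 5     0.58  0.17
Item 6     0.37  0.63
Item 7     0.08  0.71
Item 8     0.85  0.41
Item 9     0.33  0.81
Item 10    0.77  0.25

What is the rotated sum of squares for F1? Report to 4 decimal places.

2.6785

SS loadings for F1 = 0.71² + 0.52² + 0.58² + 0.37² + 0.08² + 0.85² + 0.33² + 0.77² = 0.5041 + 0.2704 + 0.3364 + 0.1369 + 0.0064 + 0.7225 + 0.1089 + 0.5929 = 2.6785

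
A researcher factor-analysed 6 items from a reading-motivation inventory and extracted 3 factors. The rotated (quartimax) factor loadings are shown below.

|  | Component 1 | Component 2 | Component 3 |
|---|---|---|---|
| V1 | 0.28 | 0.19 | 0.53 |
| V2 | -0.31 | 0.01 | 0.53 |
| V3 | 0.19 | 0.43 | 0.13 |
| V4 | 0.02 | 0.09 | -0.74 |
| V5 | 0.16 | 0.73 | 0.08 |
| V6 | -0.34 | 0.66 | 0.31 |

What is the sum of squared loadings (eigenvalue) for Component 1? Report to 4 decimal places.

0.3522

SS loadings for Component 1 = 0.28² + (-0.31)² + 0.19² + 0.02² + 0.16² + (-0.34)² = 0.0784 + 0.0961 + 0.0361 + 0.0004 + 0.0256 + 0.1156 = 0.3522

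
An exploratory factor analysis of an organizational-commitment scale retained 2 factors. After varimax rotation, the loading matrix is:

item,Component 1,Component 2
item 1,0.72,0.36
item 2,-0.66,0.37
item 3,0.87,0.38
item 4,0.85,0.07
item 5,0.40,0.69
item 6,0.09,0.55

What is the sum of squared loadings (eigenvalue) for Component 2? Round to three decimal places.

SS loadings for Component 2 = 0.36² + 0.37² + 0.38² + 0.07² + 0.69² + 0.55² = 0.1296 + 0.1369 + 0.1444 + 0.0049 + 0.4761 + 0.3025 = 1.1944

1.194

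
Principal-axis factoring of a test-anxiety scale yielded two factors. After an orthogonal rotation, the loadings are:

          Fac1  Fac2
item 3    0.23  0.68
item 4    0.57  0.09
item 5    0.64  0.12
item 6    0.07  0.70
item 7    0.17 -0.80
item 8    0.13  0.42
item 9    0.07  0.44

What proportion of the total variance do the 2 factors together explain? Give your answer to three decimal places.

0.404

Communalities: 0.5153, 0.3330, 0.4240, 0.4949, 0.6689, 0.1933, 0.1985; Σh² = 2.8279.
Total variance with 7 standardized items is 7, so the solution explains 2.8279/7 = 0.4040.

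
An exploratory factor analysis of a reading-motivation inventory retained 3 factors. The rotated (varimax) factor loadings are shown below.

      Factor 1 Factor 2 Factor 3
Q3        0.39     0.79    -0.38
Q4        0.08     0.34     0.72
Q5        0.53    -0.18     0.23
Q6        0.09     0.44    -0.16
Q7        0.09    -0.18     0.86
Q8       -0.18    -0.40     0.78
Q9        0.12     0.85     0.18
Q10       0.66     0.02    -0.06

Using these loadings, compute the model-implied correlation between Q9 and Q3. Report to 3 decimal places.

r̂ = Σ λ_i·λ_j across factors = (0.12)(0.39) + (0.85)(0.79) + (0.18)(-0.38)
  = +0.0468 +0.6715 -0.0684 = 0.6499

0.650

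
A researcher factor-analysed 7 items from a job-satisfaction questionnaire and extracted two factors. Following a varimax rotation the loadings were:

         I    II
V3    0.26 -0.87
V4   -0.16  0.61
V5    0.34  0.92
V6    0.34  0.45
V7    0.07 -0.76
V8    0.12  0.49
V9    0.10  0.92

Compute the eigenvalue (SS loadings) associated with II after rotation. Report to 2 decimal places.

SS loadings for II = (-0.87)² + 0.61² + 0.92² + 0.45² + (-0.76)² + 0.49² + 0.92² = 0.7569 + 0.3721 + 0.8464 + 0.2025 + 0.5776 + 0.2401 + 0.8464 = 3.8420

3.84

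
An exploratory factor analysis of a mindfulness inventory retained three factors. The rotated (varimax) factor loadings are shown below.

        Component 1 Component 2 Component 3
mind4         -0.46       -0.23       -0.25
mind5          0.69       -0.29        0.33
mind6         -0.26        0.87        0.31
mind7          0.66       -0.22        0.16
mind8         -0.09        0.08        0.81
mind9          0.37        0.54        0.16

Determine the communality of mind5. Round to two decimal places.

h² = 0.69² + (-0.29)² + 0.33² = 0.4761 + 0.0841 + 0.1089 = 0.6691

0.67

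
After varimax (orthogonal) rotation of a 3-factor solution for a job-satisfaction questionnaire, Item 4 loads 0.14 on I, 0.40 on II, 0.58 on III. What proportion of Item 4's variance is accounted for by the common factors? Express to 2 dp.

h² = 0.14² + 0.40² + 0.58² = 0.0196 + 0.1600 + 0.3364 = 0.5160

0.52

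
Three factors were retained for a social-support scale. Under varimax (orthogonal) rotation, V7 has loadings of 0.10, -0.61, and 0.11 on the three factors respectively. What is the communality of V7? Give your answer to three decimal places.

h² = 0.10² + (-0.61)² + 0.11² = 0.0100 + 0.3721 + 0.0121 = 0.3942

0.394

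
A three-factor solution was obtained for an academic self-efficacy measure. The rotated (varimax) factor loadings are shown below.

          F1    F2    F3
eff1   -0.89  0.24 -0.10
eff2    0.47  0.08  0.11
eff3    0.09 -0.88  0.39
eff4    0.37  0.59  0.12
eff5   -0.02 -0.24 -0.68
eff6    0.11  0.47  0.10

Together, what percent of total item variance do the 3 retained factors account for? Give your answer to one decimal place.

54.9%

SS loadings by factor: 1.1705, 1.4650, 0.6610; total = 3.2965.
Total variance with 6 standardized items is 6, so the solution explains 3.2965/6 = 0.5494 = 54.94%.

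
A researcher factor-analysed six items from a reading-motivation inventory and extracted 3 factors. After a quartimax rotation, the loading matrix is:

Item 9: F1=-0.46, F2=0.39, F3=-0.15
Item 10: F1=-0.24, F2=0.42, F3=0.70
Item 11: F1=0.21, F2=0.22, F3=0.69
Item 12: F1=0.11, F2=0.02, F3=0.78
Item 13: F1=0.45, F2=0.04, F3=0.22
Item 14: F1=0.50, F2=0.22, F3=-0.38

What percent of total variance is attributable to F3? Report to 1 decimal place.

SS loadings for F3 = (-0.15)² + 0.70² + 0.69² + 0.78² + 0.22² + (-0.38)² = 1.7898
With 6 standardized items, total variance = 6. Proportion = 1.7898/6 = 0.2983 → 29.83%.

29.8%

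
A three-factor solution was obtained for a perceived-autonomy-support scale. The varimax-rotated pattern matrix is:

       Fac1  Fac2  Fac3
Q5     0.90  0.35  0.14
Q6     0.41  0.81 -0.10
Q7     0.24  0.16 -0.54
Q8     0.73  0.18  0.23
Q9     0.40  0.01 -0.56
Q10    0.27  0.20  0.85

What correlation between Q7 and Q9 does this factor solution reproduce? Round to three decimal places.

r̂ = Σ λ_i·λ_j across factors = (0.24)(0.40) + (0.16)(0.01) + (-0.54)(-0.56)
  = +0.0960 +0.0016 +0.3024 = 0.4000

0.400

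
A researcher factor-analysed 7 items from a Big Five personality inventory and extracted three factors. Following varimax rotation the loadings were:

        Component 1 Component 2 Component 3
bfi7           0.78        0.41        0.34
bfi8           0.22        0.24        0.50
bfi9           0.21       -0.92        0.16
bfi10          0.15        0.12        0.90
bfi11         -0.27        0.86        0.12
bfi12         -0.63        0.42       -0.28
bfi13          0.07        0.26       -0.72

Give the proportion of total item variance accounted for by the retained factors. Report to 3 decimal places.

0.726

Communalities: 0.8921, 0.3560, 0.9161, 0.8469, 0.8269, 0.6517, 0.5909; Σh² = 5.0806.
Total variance with 7 standardized items is 7, so the solution explains 5.0806/7 = 0.7258.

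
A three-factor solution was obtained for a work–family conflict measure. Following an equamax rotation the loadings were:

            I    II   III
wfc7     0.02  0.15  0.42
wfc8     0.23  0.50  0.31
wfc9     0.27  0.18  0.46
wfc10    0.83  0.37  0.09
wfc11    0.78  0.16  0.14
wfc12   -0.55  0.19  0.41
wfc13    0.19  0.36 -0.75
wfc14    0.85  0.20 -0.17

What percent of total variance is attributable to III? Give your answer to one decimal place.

15.9%

SS loadings for III = 0.42² + 0.31² + 0.46² + 0.09² + 0.14² + 0.41² + (-0.75)² + (-0.17)² = 1.2713
With 8 standardized items, total variance = 8. Proportion = 1.2713/8 = 0.1589 → 15.89%.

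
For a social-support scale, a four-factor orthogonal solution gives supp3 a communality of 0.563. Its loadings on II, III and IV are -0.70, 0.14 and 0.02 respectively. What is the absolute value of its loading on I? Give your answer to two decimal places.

Under orthogonal rotation h² = Σλ², so λ_I² = h² − (0.5100) = 0.563 − 0.5100 = 0.0530.
|λ| = √0.0530 = 0.2302.

0.23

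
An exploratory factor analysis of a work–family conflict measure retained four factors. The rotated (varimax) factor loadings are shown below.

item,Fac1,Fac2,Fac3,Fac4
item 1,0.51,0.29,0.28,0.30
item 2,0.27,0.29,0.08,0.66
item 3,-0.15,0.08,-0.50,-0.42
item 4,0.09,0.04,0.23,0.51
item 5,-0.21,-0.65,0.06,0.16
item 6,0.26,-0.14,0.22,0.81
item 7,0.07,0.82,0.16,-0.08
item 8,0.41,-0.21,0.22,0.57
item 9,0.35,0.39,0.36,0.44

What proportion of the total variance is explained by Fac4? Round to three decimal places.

SS loadings for Fac4 = 0.30² + 0.66² + (-0.42)² + 0.51² + 0.16² + 0.81² + (-0.08)² + 0.57² + 0.44² = 2.1687
Proportion of variance = 2.1687 / 9 = 0.2410.

0.241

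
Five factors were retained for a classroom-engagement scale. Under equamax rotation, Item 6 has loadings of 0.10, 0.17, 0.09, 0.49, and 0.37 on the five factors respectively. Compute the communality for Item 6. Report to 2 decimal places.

h² = 0.10² + 0.17² + 0.09² + 0.49² + 0.37² = 0.0100 + 0.0289 + 0.0081 + 0.2401 + 0.1369 = 0.4240

0.42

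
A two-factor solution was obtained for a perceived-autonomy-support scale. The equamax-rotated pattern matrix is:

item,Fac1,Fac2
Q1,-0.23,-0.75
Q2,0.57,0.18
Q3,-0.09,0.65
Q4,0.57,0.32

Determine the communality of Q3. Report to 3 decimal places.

0.431

h² = (-0.09)² + 0.65² = 0.0081 + 0.4225 = 0.4306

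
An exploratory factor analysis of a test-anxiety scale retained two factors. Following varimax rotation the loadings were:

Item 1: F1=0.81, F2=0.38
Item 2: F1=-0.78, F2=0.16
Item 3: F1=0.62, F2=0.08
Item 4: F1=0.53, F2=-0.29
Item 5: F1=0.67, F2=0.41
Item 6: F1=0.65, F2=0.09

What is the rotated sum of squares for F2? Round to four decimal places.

0.4367

SS loadings for F2 = 0.38² + 0.16² + 0.08² + (-0.29)² + 0.41² + 0.09² = 0.1444 + 0.0256 + 0.0064 + 0.0841 + 0.1681 + 0.0081 = 0.4367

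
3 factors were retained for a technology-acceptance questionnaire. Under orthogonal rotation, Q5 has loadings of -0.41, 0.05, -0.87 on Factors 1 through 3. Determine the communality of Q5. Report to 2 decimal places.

h² = (-0.41)² + 0.05² + (-0.87)² = 0.1681 + 0.0025 + 0.7569 = 0.9275

0.93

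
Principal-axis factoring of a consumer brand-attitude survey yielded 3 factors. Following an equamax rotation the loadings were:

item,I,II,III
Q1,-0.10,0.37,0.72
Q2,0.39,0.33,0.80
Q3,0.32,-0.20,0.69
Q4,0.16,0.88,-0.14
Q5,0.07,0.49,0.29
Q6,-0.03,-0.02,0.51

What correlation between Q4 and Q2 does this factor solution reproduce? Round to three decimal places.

r̂ = Σ λ_i·λ_j across factors = (0.16)(0.39) + (0.88)(0.33) + (-0.14)(0.80)
  = +0.0624 +0.2904 -0.1120 = 0.2408

0.241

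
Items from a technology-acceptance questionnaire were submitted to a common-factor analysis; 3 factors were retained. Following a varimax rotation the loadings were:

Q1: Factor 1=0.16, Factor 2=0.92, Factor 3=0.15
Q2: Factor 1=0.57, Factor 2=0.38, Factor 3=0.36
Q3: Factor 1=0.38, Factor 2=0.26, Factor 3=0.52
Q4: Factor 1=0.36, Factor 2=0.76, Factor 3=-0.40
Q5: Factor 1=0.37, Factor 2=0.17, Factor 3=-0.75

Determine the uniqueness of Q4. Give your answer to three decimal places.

0.133

h² = 0.36² + 0.76² + (-0.40)² = 0.1296 + 0.5776 + 0.1600 = 0.8672
Uniqueness u² = 1 − h² = 1 − 0.8672 = 0.1328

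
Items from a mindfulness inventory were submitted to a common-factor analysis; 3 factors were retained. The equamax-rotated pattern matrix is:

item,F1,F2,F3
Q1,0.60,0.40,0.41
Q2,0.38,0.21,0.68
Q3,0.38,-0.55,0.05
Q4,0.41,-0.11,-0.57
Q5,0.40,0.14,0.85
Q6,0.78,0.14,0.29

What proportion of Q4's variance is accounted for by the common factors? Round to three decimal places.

0.505

h² = 0.41² + (-0.11)² + (-0.57)² = 0.1681 + 0.0121 + 0.3249 = 0.5051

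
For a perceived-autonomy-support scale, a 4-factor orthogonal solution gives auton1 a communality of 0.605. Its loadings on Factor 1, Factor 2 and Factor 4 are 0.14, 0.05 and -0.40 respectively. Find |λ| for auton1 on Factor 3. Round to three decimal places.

Under orthogonal rotation h² = Σλ², so λ_Factor 3² = h² − (0.1821) = 0.605 − 0.1821 = 0.4229.
|λ| = √0.4229 = 0.6503.

0.650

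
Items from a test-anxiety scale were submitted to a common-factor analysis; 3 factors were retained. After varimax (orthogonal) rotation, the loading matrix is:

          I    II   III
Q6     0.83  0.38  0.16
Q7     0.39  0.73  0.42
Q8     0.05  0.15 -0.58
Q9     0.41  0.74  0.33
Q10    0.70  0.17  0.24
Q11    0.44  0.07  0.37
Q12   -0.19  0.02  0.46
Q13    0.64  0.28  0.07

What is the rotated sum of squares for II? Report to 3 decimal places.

1.360

SS loadings for II = 0.38² + 0.73² + 0.15² + 0.74² + 0.17² + 0.07² + 0.02² + 0.28² = 0.1444 + 0.5329 + 0.0225 + 0.5476 + 0.0289 + 0.0049 + 0.0004 + 0.0784 = 1.3600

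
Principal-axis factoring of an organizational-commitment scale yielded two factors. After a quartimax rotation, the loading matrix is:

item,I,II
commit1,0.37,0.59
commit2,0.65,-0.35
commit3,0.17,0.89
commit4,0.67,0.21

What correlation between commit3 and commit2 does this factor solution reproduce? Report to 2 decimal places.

-0.20

r̂ = Σ λ_i·λ_j across factors = (0.17)(0.65) + (0.89)(-0.35)
  = +0.1105 -0.3115 = -0.2010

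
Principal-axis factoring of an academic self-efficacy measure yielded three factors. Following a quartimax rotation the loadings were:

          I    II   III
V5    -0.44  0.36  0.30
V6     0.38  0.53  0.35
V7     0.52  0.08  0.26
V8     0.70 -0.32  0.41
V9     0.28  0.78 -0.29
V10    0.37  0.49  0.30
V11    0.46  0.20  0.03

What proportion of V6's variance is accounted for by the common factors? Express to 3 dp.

h² = 0.38² + 0.53² + 0.35² = 0.1444 + 0.2809 + 0.1225 = 0.5478

0.548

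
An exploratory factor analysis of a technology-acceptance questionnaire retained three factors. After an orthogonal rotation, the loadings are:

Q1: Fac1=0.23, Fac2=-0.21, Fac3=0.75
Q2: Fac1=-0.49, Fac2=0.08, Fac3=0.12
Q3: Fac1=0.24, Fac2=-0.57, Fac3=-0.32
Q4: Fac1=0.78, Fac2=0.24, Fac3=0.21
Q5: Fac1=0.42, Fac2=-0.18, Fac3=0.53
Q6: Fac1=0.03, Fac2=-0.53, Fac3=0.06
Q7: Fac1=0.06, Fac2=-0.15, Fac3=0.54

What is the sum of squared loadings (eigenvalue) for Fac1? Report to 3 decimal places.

1.140

SS loadings for Fac1 = 0.23² + (-0.49)² + 0.24² + 0.78² + 0.42² + 0.03² + 0.06² = 0.0529 + 0.2401 + 0.0576 + 0.6084 + 0.1764 + 0.0009 + 0.0036 = 1.1399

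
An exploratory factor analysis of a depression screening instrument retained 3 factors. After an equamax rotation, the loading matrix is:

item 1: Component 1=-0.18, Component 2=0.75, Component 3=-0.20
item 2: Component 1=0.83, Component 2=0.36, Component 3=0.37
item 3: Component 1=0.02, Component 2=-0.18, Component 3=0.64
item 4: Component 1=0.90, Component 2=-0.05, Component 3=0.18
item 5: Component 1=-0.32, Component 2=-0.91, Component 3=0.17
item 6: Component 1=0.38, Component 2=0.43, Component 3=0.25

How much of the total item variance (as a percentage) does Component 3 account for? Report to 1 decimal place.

11.8%

SS loadings for Component 3 = (-0.20)² + 0.37² + 0.64² + 0.18² + 0.17² + 0.25² = 0.7103
With 6 standardized items, total variance = 6. Proportion = 0.7103/6 = 0.1184 → 11.84%.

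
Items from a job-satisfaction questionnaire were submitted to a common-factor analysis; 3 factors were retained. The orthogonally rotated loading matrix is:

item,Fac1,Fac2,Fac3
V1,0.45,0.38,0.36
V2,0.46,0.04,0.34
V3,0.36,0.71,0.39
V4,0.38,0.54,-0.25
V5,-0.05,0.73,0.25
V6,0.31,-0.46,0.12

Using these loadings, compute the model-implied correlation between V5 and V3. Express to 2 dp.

r̂ = Σ λ_i·λ_j across factors = (-0.05)(0.36) + (0.73)(0.71) + (0.25)(0.39)
  = -0.0180 +0.5183 +0.0975 = 0.5978

0.60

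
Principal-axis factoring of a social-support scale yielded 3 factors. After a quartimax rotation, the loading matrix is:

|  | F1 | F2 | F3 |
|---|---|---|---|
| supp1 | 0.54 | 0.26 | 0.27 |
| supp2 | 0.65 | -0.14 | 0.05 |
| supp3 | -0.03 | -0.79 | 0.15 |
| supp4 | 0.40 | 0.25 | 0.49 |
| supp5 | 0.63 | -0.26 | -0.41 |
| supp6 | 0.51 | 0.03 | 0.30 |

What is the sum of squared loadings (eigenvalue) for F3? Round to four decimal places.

0.5961

SS loadings for F3 = 0.27² + 0.05² + 0.15² + 0.49² + (-0.41)² + 0.30² = 0.0729 + 0.0025 + 0.0225 + 0.2401 + 0.1681 + 0.0900 = 0.5961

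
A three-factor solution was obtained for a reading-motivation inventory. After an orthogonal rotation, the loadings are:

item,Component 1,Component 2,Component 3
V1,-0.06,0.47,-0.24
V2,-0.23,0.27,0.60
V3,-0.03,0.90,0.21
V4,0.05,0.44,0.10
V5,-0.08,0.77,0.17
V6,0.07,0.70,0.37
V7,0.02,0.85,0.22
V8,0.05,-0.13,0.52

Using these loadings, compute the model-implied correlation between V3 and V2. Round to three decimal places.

r̂ = Σ λ_i·λ_j across factors = (-0.03)(-0.23) + (0.90)(0.27) + (0.21)(0.60)
  = +0.0069 +0.2430 +0.1260 = 0.3759

0.376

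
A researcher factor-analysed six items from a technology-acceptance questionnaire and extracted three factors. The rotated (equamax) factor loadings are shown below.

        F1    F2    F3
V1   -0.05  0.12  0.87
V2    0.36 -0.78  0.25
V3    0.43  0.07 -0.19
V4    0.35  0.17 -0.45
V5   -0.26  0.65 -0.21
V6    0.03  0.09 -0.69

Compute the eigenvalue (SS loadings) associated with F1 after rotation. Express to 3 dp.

SS loadings for F1 = (-0.05)² + 0.36² + 0.43² + 0.35² + (-0.26)² + 0.03² = 0.0025 + 0.1296 + 0.1849 + 0.1225 + 0.0676 + 0.0009 = 0.5080

0.508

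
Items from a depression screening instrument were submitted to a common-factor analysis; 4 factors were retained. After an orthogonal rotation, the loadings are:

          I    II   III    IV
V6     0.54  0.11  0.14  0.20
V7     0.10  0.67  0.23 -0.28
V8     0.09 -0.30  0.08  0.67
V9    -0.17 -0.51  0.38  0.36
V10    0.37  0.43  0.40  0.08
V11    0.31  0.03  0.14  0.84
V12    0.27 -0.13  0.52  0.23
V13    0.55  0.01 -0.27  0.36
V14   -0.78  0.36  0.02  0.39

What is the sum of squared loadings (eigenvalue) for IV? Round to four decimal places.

1.7435

SS loadings for IV = 0.20² + (-0.28)² + 0.67² + 0.36² + 0.08² + 0.84² + 0.23² + 0.36² + 0.39² = 0.0400 + 0.0784 + 0.4489 + 0.1296 + 0.0064 + 0.7056 + 0.0529 + 0.1296 + 0.1521 = 1.7435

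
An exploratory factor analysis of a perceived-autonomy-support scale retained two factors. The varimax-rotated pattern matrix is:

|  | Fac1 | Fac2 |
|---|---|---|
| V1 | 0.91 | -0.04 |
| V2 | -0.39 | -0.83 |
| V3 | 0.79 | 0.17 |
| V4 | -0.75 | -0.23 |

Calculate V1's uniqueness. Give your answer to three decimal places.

0.170

h² = 0.91² + (-0.04)² = 0.8281 + 0.0016 = 0.8297
Uniqueness u² = 1 − h² = 1 − 0.8297 = 0.1703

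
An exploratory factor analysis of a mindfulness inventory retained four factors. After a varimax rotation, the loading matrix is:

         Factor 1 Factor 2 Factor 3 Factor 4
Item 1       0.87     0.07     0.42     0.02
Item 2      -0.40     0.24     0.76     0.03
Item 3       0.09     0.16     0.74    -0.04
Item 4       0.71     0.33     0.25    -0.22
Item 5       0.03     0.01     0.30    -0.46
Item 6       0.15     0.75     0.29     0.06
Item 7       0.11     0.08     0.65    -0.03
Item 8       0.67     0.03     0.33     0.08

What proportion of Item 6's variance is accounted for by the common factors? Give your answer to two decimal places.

h² = 0.15² + 0.75² + 0.29² + 0.06² = 0.0225 + 0.5625 + 0.0841 + 0.0036 = 0.6727

0.67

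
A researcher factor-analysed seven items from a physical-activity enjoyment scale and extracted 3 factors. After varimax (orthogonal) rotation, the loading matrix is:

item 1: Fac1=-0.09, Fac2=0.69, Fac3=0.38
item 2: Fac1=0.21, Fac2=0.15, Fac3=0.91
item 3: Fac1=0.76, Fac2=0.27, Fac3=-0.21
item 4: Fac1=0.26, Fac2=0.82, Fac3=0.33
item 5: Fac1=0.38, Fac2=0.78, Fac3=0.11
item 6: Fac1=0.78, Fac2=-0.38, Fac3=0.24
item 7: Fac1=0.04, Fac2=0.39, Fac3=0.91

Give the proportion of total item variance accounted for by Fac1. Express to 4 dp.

SS loadings for Fac1 = (-0.09)² + 0.21² + 0.76² + 0.26² + 0.38² + 0.78² + 0.04² = 1.4518
Proportion of variance = 1.4518 / 7 = 0.2074.

0.2074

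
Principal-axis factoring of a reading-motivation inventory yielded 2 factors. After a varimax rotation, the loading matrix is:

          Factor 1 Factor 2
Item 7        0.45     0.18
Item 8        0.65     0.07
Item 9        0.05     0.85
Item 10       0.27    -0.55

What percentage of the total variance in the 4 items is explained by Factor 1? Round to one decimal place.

17.5%

SS loadings for Factor 1 = 0.45² + 0.65² + 0.05² + 0.27² = 0.7004
With 4 standardized items, total variance = 4. Proportion = 0.7004/4 = 0.1751 → 17.51%.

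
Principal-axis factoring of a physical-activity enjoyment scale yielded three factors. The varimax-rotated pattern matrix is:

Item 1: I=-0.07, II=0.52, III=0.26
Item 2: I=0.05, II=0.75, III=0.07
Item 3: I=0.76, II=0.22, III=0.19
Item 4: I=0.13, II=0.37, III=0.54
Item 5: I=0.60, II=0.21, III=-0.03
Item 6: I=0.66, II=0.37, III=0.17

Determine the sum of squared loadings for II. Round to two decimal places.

SS loadings for II = 0.52² + 0.75² + 0.22² + 0.37² + 0.21² + 0.37² = 0.2704 + 0.5625 + 0.0484 + 0.1369 + 0.0441 + 0.1369 = 1.1992

1.20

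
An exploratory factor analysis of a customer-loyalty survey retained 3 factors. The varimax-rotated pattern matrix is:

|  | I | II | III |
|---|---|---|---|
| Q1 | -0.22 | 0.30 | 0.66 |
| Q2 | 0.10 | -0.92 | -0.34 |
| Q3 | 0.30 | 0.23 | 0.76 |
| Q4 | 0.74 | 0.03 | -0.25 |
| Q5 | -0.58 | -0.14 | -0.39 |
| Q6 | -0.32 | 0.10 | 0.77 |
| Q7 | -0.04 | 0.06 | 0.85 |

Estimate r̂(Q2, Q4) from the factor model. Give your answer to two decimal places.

r̂ = Σ λ_i·λ_j across factors = (0.10)(0.74) + (-0.92)(0.03) + (-0.34)(-0.25)
  = +0.0740 -0.0276 +0.0850 = 0.1314

0.13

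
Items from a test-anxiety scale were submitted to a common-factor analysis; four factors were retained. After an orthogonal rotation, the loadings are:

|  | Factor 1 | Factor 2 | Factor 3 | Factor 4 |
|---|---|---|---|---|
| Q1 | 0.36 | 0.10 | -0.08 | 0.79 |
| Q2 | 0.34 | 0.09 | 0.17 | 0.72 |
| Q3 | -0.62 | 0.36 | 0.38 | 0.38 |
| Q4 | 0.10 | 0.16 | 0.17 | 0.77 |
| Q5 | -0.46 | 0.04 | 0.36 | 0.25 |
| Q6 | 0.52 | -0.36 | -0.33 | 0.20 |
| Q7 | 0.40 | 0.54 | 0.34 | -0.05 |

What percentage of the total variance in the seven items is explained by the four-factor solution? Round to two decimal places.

SS loadings by factor: 1.2816, 0.5961, 0.5627, 1.9848; total = 4.4252.
Total variance with 7 standardized items is 7, so the solution explains 4.4252/7 = 0.6322 = 63.22%.

63.22%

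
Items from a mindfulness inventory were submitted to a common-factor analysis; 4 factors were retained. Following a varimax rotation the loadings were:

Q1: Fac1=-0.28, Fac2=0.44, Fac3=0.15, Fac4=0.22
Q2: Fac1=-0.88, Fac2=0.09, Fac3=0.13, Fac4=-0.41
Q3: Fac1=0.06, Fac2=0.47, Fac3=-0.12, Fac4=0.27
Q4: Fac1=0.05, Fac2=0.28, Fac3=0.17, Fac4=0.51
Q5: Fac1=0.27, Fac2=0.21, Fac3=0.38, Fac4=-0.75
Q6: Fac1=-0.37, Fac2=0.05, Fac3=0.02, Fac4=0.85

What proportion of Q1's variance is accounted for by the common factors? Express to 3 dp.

h² = (-0.28)² + 0.44² + 0.15² + 0.22² = 0.0784 + 0.1936 + 0.0225 + 0.0484 = 0.3429

0.343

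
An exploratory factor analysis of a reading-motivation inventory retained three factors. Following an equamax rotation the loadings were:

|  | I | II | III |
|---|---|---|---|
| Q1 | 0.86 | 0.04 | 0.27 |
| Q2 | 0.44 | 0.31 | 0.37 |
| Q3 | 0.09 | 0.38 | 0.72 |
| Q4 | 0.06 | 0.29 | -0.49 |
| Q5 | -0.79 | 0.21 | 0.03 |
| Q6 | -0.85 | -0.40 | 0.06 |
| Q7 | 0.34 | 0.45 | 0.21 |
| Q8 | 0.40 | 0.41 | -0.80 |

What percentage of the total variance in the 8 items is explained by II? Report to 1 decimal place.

SS loadings for II = 0.04² + 0.31² + 0.38² + 0.29² + 0.21² + (-0.40)² + 0.45² + 0.41² = 0.9009
With 8 standardized items, total variance = 8. Proportion = 0.9009/8 = 0.1126 → 11.26%.

11.3%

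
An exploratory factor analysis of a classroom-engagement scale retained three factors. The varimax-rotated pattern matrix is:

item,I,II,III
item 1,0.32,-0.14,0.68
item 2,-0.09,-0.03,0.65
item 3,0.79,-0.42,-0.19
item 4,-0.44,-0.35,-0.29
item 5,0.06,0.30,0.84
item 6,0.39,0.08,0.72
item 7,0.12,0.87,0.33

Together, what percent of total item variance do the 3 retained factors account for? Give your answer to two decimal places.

SS loadings by factor: 1.0983, 1.1727, 2.3380; total = 4.6090.
Total variance with 7 standardized items is 7, so the solution explains 4.6090/7 = 0.6584 = 65.84%.

65.84%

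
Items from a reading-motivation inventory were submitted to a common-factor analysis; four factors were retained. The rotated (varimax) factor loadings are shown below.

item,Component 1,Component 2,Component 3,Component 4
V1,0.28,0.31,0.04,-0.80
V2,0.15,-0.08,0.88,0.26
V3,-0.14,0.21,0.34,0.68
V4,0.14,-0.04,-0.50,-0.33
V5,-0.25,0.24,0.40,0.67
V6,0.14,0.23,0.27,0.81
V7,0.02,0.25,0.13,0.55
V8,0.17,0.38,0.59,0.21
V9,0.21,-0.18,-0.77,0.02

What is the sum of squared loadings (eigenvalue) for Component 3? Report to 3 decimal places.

2.332

SS loadings for Component 3 = 0.04² + 0.88² + 0.34² + (-0.50)² + 0.40² + 0.27² + 0.13² + 0.59² + (-0.77)² = 0.0016 + 0.7744 + 0.1156 + 0.2500 + 0.1600 + 0.0729 + 0.0169 + 0.3481 + 0.5929 = 2.3324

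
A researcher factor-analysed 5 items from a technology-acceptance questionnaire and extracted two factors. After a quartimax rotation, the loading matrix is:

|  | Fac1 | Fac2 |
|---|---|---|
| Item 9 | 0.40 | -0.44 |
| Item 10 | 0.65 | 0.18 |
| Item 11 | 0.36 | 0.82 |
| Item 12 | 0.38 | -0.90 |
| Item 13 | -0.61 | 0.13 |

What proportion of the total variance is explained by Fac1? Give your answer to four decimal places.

0.2457

SS loadings for Fac1 = 0.40² + 0.65² + 0.36² + 0.38² + (-0.61)² = 1.2286
Proportion of variance = 1.2286 / 5 = 0.2457.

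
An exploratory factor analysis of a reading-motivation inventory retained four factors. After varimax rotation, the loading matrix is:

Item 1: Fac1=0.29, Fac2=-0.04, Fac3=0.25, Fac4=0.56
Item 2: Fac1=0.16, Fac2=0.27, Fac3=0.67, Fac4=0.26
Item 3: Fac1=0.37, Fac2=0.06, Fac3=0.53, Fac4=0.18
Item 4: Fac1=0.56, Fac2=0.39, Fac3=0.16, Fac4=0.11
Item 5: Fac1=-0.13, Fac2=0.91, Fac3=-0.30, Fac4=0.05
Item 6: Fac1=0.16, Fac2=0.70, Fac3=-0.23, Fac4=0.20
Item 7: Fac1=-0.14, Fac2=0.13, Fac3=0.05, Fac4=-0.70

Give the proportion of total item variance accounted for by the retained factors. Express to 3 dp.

0.587

SS loadings by factor: 0.6223, 1.5652, 0.9633, 0.9582; total = 4.1090.
Total variance with 7 standardized items is 7, so the solution explains 4.1090/7 = 0.5870.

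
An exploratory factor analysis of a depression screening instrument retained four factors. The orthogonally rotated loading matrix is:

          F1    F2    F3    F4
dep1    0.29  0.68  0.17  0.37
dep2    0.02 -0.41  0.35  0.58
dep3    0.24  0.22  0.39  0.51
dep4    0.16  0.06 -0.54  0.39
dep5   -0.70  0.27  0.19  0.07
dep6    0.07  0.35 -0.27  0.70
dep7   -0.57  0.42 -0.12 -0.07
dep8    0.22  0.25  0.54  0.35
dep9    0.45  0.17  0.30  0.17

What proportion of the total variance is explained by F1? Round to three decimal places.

SS loadings for F1 = 0.29² + 0.02² + 0.24² + 0.16² + (-0.70)² + 0.07² + (-0.57)² + 0.22² + 0.45² = 1.2384
Proportion of variance = 1.2384 / 9 = 0.1376.

0.138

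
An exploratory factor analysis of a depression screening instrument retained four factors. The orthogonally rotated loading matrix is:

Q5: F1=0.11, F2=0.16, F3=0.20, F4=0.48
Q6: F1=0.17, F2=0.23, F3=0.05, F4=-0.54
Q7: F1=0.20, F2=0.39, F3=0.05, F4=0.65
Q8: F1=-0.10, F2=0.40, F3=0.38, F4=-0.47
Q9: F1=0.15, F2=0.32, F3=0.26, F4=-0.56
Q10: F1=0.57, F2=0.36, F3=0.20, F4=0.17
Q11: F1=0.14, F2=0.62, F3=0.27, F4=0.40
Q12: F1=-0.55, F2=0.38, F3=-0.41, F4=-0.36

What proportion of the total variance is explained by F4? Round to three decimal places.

0.225

SS loadings for F4 = 0.48² + (-0.54)² + 0.65² + (-0.47)² + (-0.56)² + 0.17² + 0.40² + (-0.36)² = 1.7975
Proportion of variance = 1.7975 / 8 = 0.2247.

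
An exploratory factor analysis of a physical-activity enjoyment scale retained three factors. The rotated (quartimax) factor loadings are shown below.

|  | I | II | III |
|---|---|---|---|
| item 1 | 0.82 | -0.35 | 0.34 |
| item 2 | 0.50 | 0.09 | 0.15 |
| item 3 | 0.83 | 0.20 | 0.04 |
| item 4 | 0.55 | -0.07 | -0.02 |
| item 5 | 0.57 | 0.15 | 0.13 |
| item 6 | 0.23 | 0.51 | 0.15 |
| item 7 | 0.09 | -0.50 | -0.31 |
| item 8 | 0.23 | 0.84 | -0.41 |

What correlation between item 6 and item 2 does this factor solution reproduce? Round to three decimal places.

0.183

r̂ = Σ λ_i·λ_j across factors = (0.23)(0.50) + (0.51)(0.09) + (0.15)(0.15)
  = +0.1150 +0.0459 +0.0225 = 0.1834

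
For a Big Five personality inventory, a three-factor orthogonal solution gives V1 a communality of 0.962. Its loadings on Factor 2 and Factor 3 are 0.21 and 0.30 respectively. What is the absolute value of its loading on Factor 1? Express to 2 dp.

Under orthogonal rotation h² = Σλ², so λ_Factor 1² = h² − (0.1341) = 0.962 − 0.1341 = 0.8279.
|λ| = √0.8279 = 0.9099.

0.91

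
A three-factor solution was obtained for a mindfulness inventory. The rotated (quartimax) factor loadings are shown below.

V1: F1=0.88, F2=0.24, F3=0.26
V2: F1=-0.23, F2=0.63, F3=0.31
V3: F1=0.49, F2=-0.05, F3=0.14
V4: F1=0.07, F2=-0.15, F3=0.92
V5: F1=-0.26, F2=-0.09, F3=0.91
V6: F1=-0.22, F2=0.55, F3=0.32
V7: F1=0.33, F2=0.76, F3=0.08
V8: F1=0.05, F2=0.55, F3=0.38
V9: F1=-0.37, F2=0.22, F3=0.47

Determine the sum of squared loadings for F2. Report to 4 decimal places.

1.7186

SS loadings for F2 = 0.24² + 0.63² + (-0.05)² + (-0.15)² + (-0.09)² + 0.55² + 0.76² + 0.55² + 0.22² = 0.0576 + 0.3969 + 0.0025 + 0.0225 + 0.0081 + 0.3025 + 0.5776 + 0.3025 + 0.0484 = 1.7186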